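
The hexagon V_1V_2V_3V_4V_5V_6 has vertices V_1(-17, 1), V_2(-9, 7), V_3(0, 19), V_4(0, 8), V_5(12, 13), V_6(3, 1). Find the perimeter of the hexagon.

84

|V_1V_2| = √((8)² + (6)²) = √100 = 10
|V_2V_3| = √((9)² + (12)²) = √225 = 15
|V_3V_4| = √((0)² + (-11)²) = √121 = 11
|V_4V_5| = √((12)² + (5)²) = √169 = 13
|V_5V_6| = √((-9)² + (-12)²) = √225 = 15
|V_6V_1| = √((-20)² + (0)²) = √400 = 20
Perimeter = 10 + 15 + 11 + 13 + 15 + 20 = 84.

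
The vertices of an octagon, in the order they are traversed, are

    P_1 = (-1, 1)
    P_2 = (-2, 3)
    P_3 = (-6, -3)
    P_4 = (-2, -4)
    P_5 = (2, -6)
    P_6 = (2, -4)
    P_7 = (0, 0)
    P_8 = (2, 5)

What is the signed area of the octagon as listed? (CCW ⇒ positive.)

36

Apply Gauss's area formula: 2A = Σ (x_i·y_{i+1} − x_{i+1}·y_i), indices taken mod 8.
Cross-terms: -1, 24, 18, 20, 4, 0, 0, 7  ⇒  Σ = 72
Signed area = Σ/2 = 36 (positive ⇒ counter-clockwise traversal).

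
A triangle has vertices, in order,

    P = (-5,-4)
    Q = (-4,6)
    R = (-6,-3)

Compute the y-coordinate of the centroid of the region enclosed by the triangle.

Apply the surveyor's formula. First the cross-terms c_i = x_i·y_{i+1} − x_{i+1}·y_i:
  -46, 48, 9  ⇒  2A = 11, A = 5.5.
Then Σ (y_i + y_{i+1})·c_i = -11, so ȳ = -11 / (6·5.5) = -1/3.

-1/3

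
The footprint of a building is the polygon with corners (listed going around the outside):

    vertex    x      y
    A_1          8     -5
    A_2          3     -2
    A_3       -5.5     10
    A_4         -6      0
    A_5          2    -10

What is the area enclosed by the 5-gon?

104

Apply Gauss's area formula: 2A = Σ (x_i·y_{i+1} − x_{i+1}·y_i), indices taken mod 5.
A_1→A_2: (8)(-2) − (3)(-5) = -1
A_2→A_3: (3)(10) − (-5.5)(-2) = 19
A_3→A_4: (-5.5)(0) − (-6)(10) = 60
A_4→A_5: (-6)(-10) − (2)(0) = 60
A_5→A_1: (2)(-5) − (8)(-10) = 70
Σ = 208
Area = |Σ|/2 = 104.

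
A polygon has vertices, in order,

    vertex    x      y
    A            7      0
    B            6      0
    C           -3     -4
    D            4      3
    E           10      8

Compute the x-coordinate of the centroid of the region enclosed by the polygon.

989/213

Apply the shoelace (surveyor's) formula. First the cross-terms c_i = x_i·y_{i+1} − x_{i+1}·y_i:
  0, -24, 7, 2, -56  ⇒  2A = -71, A = -35.5.
Then Σ (x_i + x_{i+1})·c_i = -989, so x̄ = -989 / (6·(-35.5)) = 989/213.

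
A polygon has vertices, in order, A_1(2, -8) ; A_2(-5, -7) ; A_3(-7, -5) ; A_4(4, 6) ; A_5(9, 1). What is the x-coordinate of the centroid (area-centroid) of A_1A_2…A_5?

79/56

Apply the shoelace (surveyor's) formula. First the cross-terms c_i = x_i·y_{i+1} − x_{i+1}·y_i:
  -54, -24, -22, -50, -74  ⇒  2A = -224, A = -112.
Then Σ (x_i + x_{i+1})·c_i = -948, so x̄ = -948 / (6·(-112)) = 79/56.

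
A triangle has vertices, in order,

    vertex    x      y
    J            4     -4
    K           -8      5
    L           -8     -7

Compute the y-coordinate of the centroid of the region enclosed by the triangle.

-2

Apply the shoelace (surveyor's) formula. First the cross-terms c_i = x_i·y_{i+1} − x_{i+1}·y_i:
  -12, 96, 60  ⇒  2A = 144, A = 72.
Then Σ (y_i + y_{i+1})·c_i = -864, so ȳ = -864 / (6·72) = -2.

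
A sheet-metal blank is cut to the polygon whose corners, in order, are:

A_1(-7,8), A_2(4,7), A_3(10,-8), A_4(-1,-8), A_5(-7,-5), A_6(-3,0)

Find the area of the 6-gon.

Σ = (-81) + (-102) + (-88) + (-51) + (-15) + (-24) = -361
Area = |Σ|/2 = 180.5.

180.5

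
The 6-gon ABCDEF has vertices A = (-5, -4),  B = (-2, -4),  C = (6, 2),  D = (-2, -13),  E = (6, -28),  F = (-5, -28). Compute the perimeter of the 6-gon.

|AB| = √((3)² + (0)²) = √9 = 3
|BC| = √((8)² + (6)²) = √100 = 10
|CD| = √((-8)² + (-15)²) = √289 = 17
|DE| = √((8)² + (-15)²) = √289 = 17
|EF| = √((-11)² + (0)²) = √121 = 11
|FA| = √((0)² + (24)²) = √576 = 24
Perimeter = 3 + 10 + 17 + 17 + 11 + 24 = 82.

82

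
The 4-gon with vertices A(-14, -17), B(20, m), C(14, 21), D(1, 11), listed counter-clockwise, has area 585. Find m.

Write out the shoelace sum; only the two edges meeting at B involve m:
2·Area = [((-14)·m − 20·(-17)) + (20·21 − 14·m)] + 270
       = -28·m + 1030 = 1170
⇒ m = -5.

-5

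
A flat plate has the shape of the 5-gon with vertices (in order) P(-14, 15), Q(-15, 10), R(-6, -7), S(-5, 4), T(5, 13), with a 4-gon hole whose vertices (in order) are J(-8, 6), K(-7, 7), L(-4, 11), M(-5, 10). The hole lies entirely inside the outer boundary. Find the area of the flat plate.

Outer boundary:
Apply the surveyor's formula: 2A = Σ (x_i·y_{i+1} − x_{i+1}·y_i), indices taken mod 5.
P→Q: (-14)(10) − (-15)(15) = 85
Q→R: (-15)(-7) − (-6)(10) = 165
R→S: (-6)(4) − (-5)(-7) = -59
S→T: (-5)(13) − (5)(4) = -85
T→P: (5)(15) − (-14)(13) = 257
Σ = 363
Area = |Σ|/2 = 181.5.
Hole:
Σ = (-14) + (-49) + (15) + (50) = 2
Area = |Σ|/2 = 1.
Net area = 181.5 − 1 = 180.5.

180.5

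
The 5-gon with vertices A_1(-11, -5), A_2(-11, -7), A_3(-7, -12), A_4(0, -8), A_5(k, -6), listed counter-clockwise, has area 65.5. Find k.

Write out the shoelace sum; only the two edges meeting at A_5 involve k:
2·Area = [(0·(-6) − k·(-8)) + (k·(-5) − (-11)·(-6))] + 161
       = 3·k + 95 = 131
⇒ k = 12.

12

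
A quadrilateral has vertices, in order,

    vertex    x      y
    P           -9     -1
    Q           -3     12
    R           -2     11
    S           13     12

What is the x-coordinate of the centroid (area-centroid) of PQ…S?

5/36

Apply the shoelace (surveyor's) formula. First the cross-terms c_i = x_i·y_{i+1} − x_{i+1}·y_i:
  -111, -9, -167, 95  ⇒  2A = -192, A = -96.
Then Σ (x_i + x_{i+1})·c_i = -80, so x̄ = -80 / (6·(-96)) = 5/36.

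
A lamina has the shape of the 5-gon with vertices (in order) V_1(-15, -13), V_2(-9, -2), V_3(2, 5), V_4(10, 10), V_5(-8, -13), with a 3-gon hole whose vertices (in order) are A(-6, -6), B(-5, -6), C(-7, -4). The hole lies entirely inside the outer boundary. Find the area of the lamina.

148.5

Outer boundary:
Apply the shoelace (surveyor's) formula: 2A = Σ (x_i·y_{i+1} − x_{i+1}·y_i), indices taken mod 5.
V_1→V_2: (-15)(-2) − (-9)(-13) = -87
V_2→V_3: (-9)(5) − (2)(-2) = -41
V_3→V_4: (2)(10) − (10)(5) = -30
V_4→V_5: (10)(-13) − (-8)(10) = -50
V_5→V_1: (-8)(-13) − (-15)(-13) = -91
Σ = -299
Area = |Σ|/2 = 149.5.
Hole:
Apply the shoelace formula: 2A = Σ (x_i·y_{i+1} − x_{i+1}·y_i), indices taken mod 3.
Σ = (6) + (-22) + (18) = 2
Area = |Σ|/2 = 1.
Net area = 149.5 − 1 = 148.5.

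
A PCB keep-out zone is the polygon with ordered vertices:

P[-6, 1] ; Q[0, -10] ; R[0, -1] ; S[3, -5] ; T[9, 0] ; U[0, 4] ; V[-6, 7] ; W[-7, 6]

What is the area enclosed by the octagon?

105

P→Q: (-6)(-10) − (0)(1) = 60
Q→R: (0)(-1) − (0)(-10) = 0
R→S: (0)(-5) − (3)(-1) = 3
S→T: (3)(0) − (9)(-5) = 45
T→U: (9)(4) − (0)(0) = 36
U→V: (0)(7) − (-6)(4) = 24
V→W: (-6)(6) − (-7)(7) = 13
W→P: (-7)(1) − (-6)(6) = 29
Σ = 210
Area = |Σ|/2 = 105.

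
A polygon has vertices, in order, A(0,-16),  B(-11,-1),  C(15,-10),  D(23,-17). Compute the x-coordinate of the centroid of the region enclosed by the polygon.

Apply the surveyor's formula. First the cross-terms c_i = x_i·y_{i+1} − x_{i+1}·y_i:
  -176, 125, -25, -368  ⇒  2A = -444, A = -222.
Then Σ (x_i + x_{i+1})·c_i = -6978, so x̄ = -6978 / (6·(-222)) = 1163/222.

1163/222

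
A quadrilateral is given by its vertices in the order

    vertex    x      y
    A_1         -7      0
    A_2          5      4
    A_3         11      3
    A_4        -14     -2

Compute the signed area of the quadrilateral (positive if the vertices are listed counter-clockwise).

A_1→A_2: (-7)(4) − (5)(0) = -28
A_2→A_3: (5)(3) − (11)(4) = -29
A_3→A_4: (11)(-2) − (-14)(3) = 20
A_4→A_1: (-14)(0) − (-7)(-2) = -14
Σ = -51
Signed area = Σ/2 = -25.5 (negative ⇒ clockwise traversal).

-25.5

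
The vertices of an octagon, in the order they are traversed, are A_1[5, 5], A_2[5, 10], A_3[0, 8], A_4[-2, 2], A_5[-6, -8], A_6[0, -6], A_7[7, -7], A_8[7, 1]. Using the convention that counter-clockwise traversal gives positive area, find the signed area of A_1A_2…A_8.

Σ = (25) + (40) + (16) + (28) + (36) + (42) + (56) + (30) = 273
Signed area = Σ/2 = 136.5 (positive ⇒ counter-clockwise traversal).

136.5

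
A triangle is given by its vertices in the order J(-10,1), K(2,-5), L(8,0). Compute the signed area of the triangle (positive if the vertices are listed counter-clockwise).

Σ = (48) + (40) + (8) = 96
Signed area = Σ/2 = 48 (positive ⇒ counter-clockwise traversal).

48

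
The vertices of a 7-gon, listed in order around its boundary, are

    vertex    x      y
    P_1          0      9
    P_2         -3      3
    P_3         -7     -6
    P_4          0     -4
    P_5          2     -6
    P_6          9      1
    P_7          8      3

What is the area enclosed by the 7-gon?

P_1→P_2: (0)(3) − (-3)(9) = 27
P_2→P_3: (-3)(-6) − (-7)(3) = 39
P_3→P_4: (-7)(-4) − (0)(-6) = 28
P_4→P_5: (0)(-6) − (2)(-4) = 8
P_5→P_6: (2)(1) − (9)(-6) = 56
P_6→P_7: (9)(3) − (8)(1) = 19
P_7→P_1: (8)(9) − (0)(3) = 72
Σ = 249
Area = |Σ|/2 = 124.5.

124.5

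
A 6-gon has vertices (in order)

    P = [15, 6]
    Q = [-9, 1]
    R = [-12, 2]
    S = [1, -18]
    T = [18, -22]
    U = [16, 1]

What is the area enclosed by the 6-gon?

Apply the shoelace formula: 2A = Σ (x_i·y_{i+1} − x_{i+1}·y_i), indices taken mod 6.
Cross-terms: 69, -6, 214, 302, 370, 81  ⇒  Σ = 1030
Area = |Σ|/2 = 515.

515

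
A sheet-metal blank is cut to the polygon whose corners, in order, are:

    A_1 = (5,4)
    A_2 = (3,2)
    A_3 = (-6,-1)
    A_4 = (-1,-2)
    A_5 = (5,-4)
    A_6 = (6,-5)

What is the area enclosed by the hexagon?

40

Apply the shoelace formula: 2A = Σ (x_i·y_{i+1} − x_{i+1}·y_i), indices taken mod 6.
Cross-terms: -2, 9, 11, 14, -1, 49  ⇒  Σ = 80
Area = |Σ|/2 = 40.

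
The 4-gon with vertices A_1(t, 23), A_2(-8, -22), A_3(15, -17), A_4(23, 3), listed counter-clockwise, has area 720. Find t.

7

Write out the shoelace sum; only the two edges meeting at A_1 involve t:
2·Area = [(23·23 − t·3) + (t·(-22) − (-8)·23)] + 902
       = -25·t + 1615 = 1440
⇒ t = 7.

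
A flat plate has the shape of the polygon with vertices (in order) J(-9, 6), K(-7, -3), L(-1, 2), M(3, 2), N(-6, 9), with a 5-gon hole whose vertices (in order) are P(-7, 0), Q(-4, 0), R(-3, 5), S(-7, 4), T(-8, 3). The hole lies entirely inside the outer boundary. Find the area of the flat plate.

46.5

Outer boundary:
Σ = (69) + (-17) + (-8) + (39) + (45) = 128
Area = |Σ|/2 = 64.
Hole:
P→Q: (-7)(0) − (-4)(0) = 0
Q→R: (-4)(5) − (-3)(0) = -20
R→S: (-3)(4) − (-7)(5) = 23
S→T: (-7)(3) − (-8)(4) = 11
T→P: (-8)(0) − (-7)(3) = 21
Σ = 35
Area = |Σ|/2 = 17.5.
Net area = 64 − 17.5 = 46.5.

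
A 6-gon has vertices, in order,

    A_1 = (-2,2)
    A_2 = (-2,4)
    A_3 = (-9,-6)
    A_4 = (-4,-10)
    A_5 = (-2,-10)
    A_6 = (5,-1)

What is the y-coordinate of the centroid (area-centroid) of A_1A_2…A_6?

-214/57

Apply the shoelace formula. First the cross-terms c_i = x_i·y_{i+1} − x_{i+1}·y_i:
  -4, 48, 66, 20, 52, 8  ⇒  2A = 190, A = 95.
Then Σ (y_i + y_{i+1})·c_i = -2140, so ȳ = -2140 / (6·95) = -214/57.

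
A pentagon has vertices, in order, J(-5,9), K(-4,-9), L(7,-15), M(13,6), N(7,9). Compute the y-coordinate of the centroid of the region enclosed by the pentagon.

-14/13

Apply the surveyor's formula. First the cross-terms c_i = x_i·y_{i+1} − x_{i+1}·y_i:
  81, 123, 237, 75, 108  ⇒  2A = 624, A = 312.
Then Σ (y_i + y_{i+1})·c_i = -2016, so ȳ = -2016 / (6·312) = -14/13.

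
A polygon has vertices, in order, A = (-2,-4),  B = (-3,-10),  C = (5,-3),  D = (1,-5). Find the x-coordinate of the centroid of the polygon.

Apply the shoelace (surveyor's) formula. First the cross-terms c_i = x_i·y_{i+1} − x_{i+1}·y_i:
  8, 59, -22, -14  ⇒  2A = 31, A = 15.5.
Then Σ (x_i + x_{i+1})·c_i = -40, so x̄ = -40 / (6·15.5) = -40/93.

-40/93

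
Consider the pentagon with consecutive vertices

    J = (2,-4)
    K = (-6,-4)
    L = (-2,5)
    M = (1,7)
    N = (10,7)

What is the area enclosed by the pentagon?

103

J→K: (2)(-4) − (-6)(-4) = -32
K→L: (-6)(5) − (-2)(-4) = -38
L→M: (-2)(7) − (1)(5) = -19
M→N: (1)(7) − (10)(7) = -63
N→J: (10)(-4) − (2)(7) = -54
Σ = -206
Area = |Σ|/2 = 103.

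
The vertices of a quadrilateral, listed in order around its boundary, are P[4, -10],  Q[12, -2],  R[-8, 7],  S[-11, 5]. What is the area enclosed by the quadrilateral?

153.5

Cross-terms: 112, 68, 37, 90  ⇒  Σ = 307
Area = |Σ|/2 = 153.5.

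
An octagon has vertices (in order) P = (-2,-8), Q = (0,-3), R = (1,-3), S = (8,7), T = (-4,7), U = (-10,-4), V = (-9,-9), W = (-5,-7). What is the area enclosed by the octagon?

Cross-terms: 6, 3, 31, 84, 86, 54, 18, 26  ⇒  Σ = 308
Area = |Σ|/2 = 154.

154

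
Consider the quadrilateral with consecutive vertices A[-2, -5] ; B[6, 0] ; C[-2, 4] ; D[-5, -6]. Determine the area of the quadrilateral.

Apply the surveyor's formula: 2A = Σ (x_i·y_{i+1} − x_{i+1}·y_i), indices taken mod 4.
Cross-terms: 30, 24, 32, 13  ⇒  Σ = 99
Area = |Σ|/2 = 49.5.

49.5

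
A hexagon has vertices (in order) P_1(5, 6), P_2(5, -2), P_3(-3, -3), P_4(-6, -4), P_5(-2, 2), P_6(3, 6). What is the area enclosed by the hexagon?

Apply the shoelace (surveyor's) formula: 2A = Σ (x_i·y_{i+1} − x_{i+1}·y_i), indices taken mod 6.
Σ = (-40) + (-21) + (-6) + (-20) + (-18) + (-12) = -117
Area = |Σ|/2 = 58.5.

58.5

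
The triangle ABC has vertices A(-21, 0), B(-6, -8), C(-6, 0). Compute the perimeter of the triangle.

40

|AB| = √((15)² + (-8)²) = √289 = 17
|BC| = √((0)² + (8)²) = √64 = 8
|CA| = √((-15)² + (0)²) = √225 = 15
Perimeter = 17 + 8 + 15 = 40.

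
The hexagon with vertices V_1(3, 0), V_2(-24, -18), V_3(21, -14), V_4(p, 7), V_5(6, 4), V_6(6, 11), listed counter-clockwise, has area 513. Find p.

14

The doubled signed area Σ (x_i y_{i+1} − x_{i+1} y_i) is linear in p.
With p=0 it equals 774; the coefficient of p is 18 (from the two edges through V_4).
So 18·p + 774 = 2·513 = 1026 ⇒ p = 14.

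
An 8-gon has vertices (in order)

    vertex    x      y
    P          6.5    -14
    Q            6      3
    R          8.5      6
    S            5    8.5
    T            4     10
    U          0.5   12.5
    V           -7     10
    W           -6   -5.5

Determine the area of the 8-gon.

P→Q: (6.5)(3) − (6)(-14) = 103.5
Q→R: (6)(6) − (8.5)(3) = 10.5
R→S: (8.5)(8.5) − (5)(6) = 42.25
S→T: (5)(10) − (4)(8.5) = 16
T→U: (4)(12.5) − (0.5)(10) = 45
U→V: (0.5)(10) − (-7)(12.5) = 92.5
V→W: (-7)(-5.5) − (-6)(10) = 98.5
W→P: (-6)(-14) − (6.5)(-5.5) = 119.75
Σ = 528
Area = |Σ|/2 = 264.

264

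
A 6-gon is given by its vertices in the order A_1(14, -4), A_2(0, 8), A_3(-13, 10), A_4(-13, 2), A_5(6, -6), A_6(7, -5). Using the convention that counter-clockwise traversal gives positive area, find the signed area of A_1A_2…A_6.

220

Σ = (112) + (104) + (104) + (66) + (12) + (42) = 440
Signed area = Σ/2 = 220 (positive ⇒ counter-clockwise traversal).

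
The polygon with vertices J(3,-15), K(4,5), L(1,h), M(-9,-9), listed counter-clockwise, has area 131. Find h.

3

The doubled signed area Σ (x_i y_{i+1} − x_{i+1} y_i) is linear in h.
With h=0 it equals 223; the coefficient of h is 13 (from the two edges through L).
So 13·h + 223 = 2·131 = 262 ⇒ h = 3.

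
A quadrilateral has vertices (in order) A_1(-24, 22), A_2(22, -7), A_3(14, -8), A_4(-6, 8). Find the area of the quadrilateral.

Apply Gauss's area formula: 2A = Σ (x_i·y_{i+1} − x_{i+1}·y_i), indices taken mod 4.
Σ = (-316) + (-78) + (64) + (60) = -270
Area = |Σ|/2 = 135.

135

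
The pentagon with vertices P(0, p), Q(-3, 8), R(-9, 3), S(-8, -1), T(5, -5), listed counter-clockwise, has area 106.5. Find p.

The doubled signed area Σ (x_i y_{i+1} − x_{i+1} y_i) is linear in p.
With p=0 it equals 141; the coefficient of p is 8 (from the two edges through P).
So 8·p + 141 = 2·106.5 = 213 ⇒ p = 9.

9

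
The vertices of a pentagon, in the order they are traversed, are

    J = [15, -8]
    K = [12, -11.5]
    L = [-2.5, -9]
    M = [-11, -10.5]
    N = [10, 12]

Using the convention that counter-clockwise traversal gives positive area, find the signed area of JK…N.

Σ = (-76.5) + (-136.75) + (-72.75) + (-27) + (-260) = -573
Signed area = Σ/2 = -286.5 (negative ⇒ clockwise traversal).

-286.5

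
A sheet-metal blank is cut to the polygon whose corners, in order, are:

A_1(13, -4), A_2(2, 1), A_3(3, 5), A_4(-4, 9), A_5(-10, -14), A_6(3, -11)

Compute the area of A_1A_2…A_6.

Apply the surveyor's formula: 2A = Σ (x_i·y_{i+1} − x_{i+1}·y_i), indices taken mod 6.
Σ = (21) + (7) + (47) + (146) + (152) + (131) = 504
Area = |Σ|/2 = 252.

252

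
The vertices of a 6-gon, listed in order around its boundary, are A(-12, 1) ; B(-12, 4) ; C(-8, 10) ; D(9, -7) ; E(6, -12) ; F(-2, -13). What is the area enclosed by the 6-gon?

242

Σ = (-36) + (-88) + (-34) + (-66) + (-102) + (-158) = -484
Area = |Σ|/2 = 242.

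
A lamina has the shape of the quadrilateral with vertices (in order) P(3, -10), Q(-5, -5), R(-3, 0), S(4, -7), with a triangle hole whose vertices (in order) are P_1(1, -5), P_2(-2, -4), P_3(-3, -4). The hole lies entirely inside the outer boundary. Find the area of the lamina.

Outer boundary:
P→Q: (3)(-5) − (-5)(-10) = -65
Q→R: (-5)(0) − (-3)(-5) = -15
R→S: (-3)(-7) − (4)(0) = 21
S→P: (4)(-10) − (3)(-7) = -19
Σ = -78
Area = |Σ|/2 = 39.
Hole:
Apply the surveyor's formula: 2A = Σ (x_i·y_{i+1} − x_{i+1}·y_i), indices taken mod 3.
P_1→P_2: (1)(-4) − (-2)(-5) = -14
P_2→P_3: (-2)(-4) − (-3)(-4) = -4
P_3→P_1: (-3)(-5) − (1)(-4) = 19
Σ = 1
Area = |Σ|/2 = 0.5.
Net area = 39 − 0.5 = 38.5.

38.5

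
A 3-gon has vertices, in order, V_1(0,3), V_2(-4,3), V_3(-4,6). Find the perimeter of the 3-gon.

|V_1V_2| = √((-4)² + (0)²) = √16 = 4
|V_2V_3| = √((0)² + (3)²) = √9 = 3
|V_3V_1| = √((4)² + (-3)²) = √25 = 5
Perimeter = 4 + 3 + 5 = 12.

12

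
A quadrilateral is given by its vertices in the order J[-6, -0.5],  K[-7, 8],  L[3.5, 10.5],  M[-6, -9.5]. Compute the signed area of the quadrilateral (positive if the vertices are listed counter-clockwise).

-88.625

J→K: (-6)(8) − (-7)(-0.5) = -51.5
K→L: (-7)(10.5) − (3.5)(8) = -101.5
L→M: (3.5)(-9.5) − (-6)(10.5) = 29.75
M→J: (-6)(-0.5) − (-6)(-9.5) = -54
Σ = -177.25
Signed area = Σ/2 = -88.625 (negative ⇒ clockwise traversal).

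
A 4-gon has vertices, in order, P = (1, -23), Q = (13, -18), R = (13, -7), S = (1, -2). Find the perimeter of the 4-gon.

58

|PQ| = √((12)² + (5)²) = √169 = 13
|QR| = √((0)² + (11)²) = √121 = 11
|RS| = √((-12)² + (5)²) = √169 = 13
|SP| = √((0)² + (-21)²) = √441 = 21
Perimeter = 13 + 11 + 13 + 21 = 58.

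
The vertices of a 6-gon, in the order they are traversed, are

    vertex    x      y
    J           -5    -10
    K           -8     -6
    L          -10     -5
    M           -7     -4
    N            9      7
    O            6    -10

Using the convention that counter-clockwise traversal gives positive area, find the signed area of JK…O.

-160

Apply Gauss's area formula: 2A = Σ (x_i·y_{i+1} − x_{i+1}·y_i), indices taken mod 6.
J→K: (-5)(-6) − (-8)(-10) = -50
K→L: (-8)(-5) − (-10)(-6) = -20
L→M: (-10)(-4) − (-7)(-5) = 5
M→N: (-7)(7) − (9)(-4) = -13
N→O: (9)(-10) − (6)(7) = -132
O→J: (6)(-10) − (-5)(-10) = -110
Σ = -320
Signed area = Σ/2 = -160 (negative ⇒ clockwise traversal).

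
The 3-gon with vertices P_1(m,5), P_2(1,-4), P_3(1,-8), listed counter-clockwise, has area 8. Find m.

Write out the shoelace sum; only the two edges meeting at P_1 involve m:
2·Area = [(1·5 − m·(-8)) + (m·(-4) − 1·5)] + -4
       = 4·m + -4 = 16
⇒ m = 5.

5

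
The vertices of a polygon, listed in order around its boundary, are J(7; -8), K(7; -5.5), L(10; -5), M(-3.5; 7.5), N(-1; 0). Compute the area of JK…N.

Apply the surveyor's formula: 2A = Σ (x_i·y_{i+1} − x_{i+1}·y_i), indices taken mod 5.
Cross-terms: 17.5, 20, 57.5, 7.5, 8  ⇒  Σ = 110.5
Area = |Σ|/2 = 55.25.

55.25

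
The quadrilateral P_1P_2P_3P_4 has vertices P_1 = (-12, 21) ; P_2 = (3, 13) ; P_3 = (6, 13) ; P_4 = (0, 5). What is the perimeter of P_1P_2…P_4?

50

|P_1P_2| = √((15)² + (-8)²) = √289 = 17
|P_2P_3| = √((3)² + (0)²) = √9 = 3
|P_3P_4| = √((-6)² + (-8)²) = √100 = 10
|P_4P_1| = √((-12)² + (16)²) = √400 = 20
Perimeter = 17 + 3 + 10 + 20 = 50.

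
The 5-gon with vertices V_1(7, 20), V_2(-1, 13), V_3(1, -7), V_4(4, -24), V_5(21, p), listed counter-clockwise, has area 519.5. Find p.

The doubled signed area Σ (x_i y_{i+1} − x_{i+1} y_i) is linear in p.
With p=0 it equals 1033; the coefficient of p is -3 (from the two edges through V_5).
So -3·p + 1033 = 2·519.5 = 1039 ⇒ p = -2.

-2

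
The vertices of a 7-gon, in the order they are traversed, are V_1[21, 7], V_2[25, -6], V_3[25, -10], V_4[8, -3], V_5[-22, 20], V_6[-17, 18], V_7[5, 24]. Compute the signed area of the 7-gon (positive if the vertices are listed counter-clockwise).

-662.5

Apply Gauss's area formula: 2A = Σ (x_i·y_{i+1} − x_{i+1}·y_i), indices taken mod 7.
Cross-terms: -301, -100, 5, 94, -56, -498, -469  ⇒  Σ = -1325
Signed area = Σ/2 = -662.5 (negative ⇒ clockwise traversal).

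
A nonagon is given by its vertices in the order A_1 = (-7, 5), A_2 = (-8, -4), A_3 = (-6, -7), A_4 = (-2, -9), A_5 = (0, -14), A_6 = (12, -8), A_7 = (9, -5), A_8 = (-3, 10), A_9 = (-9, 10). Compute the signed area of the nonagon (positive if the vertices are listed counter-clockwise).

Apply the shoelace formula: 2A = Σ (x_i·y_{i+1} − x_{i+1}·y_i), indices taken mod 9.
A_1→A_2: (-7)(-4) − (-8)(5) = 68
A_2→A_3: (-8)(-7) − (-6)(-4) = 32
A_3→A_4: (-6)(-9) − (-2)(-7) = 40
A_4→A_5: (-2)(-14) − (0)(-9) = 28
A_5→A_6: (0)(-8) − (12)(-14) = 168
A_6→A_7: (12)(-5) − (9)(-8) = 12
A_7→A_8: (9)(10) − (-3)(-5) = 75
A_8→A_9: (-3)(10) − (-9)(10) = 60
A_9→A_1: (-9)(5) − (-7)(10) = 25
Σ = 508
Signed area = Σ/2 = 254 (positive ⇒ counter-clockwise traversal).

254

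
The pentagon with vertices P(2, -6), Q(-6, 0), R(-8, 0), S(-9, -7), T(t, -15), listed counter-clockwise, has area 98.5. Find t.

Write out the shoelace sum; only the two edges meeting at T involve t:
2·Area = [((-9)·(-15) − t·(-7)) + (t·(-6) − 2·(-15))] + 20
       = 1·t + 185 = 197
⇒ t = 12.

12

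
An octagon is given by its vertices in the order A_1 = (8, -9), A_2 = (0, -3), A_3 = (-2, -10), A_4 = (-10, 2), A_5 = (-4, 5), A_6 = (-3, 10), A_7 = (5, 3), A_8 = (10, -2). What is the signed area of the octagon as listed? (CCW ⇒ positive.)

Apply the surveyor's formula: 2A = Σ (x_i·y_{i+1} − x_{i+1}·y_i), indices taken mod 8.
A_1→A_2: (8)(-3) − (0)(-9) = -24
A_2→A_3: (0)(-10) − (-2)(-3) = -6
A_3→A_4: (-2)(2) − (-10)(-10) = -104
A_4→A_5: (-10)(5) − (-4)(2) = -42
A_5→A_6: (-4)(10) − (-3)(5) = -25
A_6→A_7: (-3)(3) − (5)(10) = -59
A_7→A_8: (5)(-2) − (10)(3) = -40
A_8→A_1: (10)(-9) − (8)(-2) = -74
Σ = -374
Signed area = Σ/2 = -187 (negative ⇒ clockwise traversal).

-187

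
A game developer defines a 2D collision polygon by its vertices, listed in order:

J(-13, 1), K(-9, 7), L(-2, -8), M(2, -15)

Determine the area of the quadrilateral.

Apply the surveyor's formula: 2A = Σ (x_i·y_{i+1} − x_{i+1}·y_i), indices taken mod 4.
Σ = (-82) + (86) + (46) + (-193) = -143
Area = |Σ|/2 = 71.5.

71.5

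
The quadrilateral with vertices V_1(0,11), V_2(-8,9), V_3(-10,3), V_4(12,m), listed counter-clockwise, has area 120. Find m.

1

Write out the shoelace sum; only the two edges meeting at V_4 involve m:
2·Area = [((-10)·m − 12·3) + (12·11 − 0·m)] + 154
       = -10·m + 250 = 240
⇒ m = 1.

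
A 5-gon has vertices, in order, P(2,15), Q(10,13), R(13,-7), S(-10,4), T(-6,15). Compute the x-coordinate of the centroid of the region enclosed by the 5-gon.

Apply the surveyor's formula. First the cross-terms c_i = x_i·y_{i+1} − x_{i+1}·y_i:
  -124, -239, -18, -126, -120  ⇒  2A = -627, A = -313.5.
Then Σ (x_i + x_{i+1})·c_i = -4543, so x̄ = -4543 / (6·(-313.5)) = 413/171.

413/171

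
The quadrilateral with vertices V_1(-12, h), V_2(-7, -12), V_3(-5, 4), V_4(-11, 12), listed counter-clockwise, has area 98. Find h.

The doubled signed area Σ (x_i y_{i+1} − x_{i+1} y_i) is linear in h.
With h=0 it equals 184; the coefficient of h is -4 (from the two edges through V_1).
So -4·h + 184 = 2·98 = 196 ⇒ h = -3.

-3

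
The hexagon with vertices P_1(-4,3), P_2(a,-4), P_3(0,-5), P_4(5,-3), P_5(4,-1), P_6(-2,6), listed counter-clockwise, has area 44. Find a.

The doubled signed area Σ (x_i y_{i+1} − x_{i+1} y_i) is linear in a.
With a=0 it equals 88; the coefficient of a is -8 (from the two edges through P_2).
So -8·a + 88 = 2·44 = 88 ⇒ a = 0.

0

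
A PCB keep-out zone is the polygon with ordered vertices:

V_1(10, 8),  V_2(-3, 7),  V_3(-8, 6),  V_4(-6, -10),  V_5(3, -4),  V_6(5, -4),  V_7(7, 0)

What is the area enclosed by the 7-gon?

197

Apply the shoelace formula: 2A = Σ (x_i·y_{i+1} − x_{i+1}·y_i), indices taken mod 7.
V_1→V_2: (10)(7) − (-3)(8) = 94
V_2→V_3: (-3)(6) − (-8)(7) = 38
V_3→V_4: (-8)(-10) − (-6)(6) = 116
V_4→V_5: (-6)(-4) − (3)(-10) = 54
V_5→V_6: (3)(-4) − (5)(-4) = 8
V_6→V_7: (5)(0) − (7)(-4) = 28
V_7→V_1: (7)(8) − (10)(0) = 56
Σ = 394
Area = |Σ|/2 = 197.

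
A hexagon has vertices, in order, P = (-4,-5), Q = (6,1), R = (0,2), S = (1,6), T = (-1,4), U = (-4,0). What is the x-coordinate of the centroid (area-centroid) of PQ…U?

Apply the shoelace (surveyor's) formula. First the cross-terms c_i = x_i·y_{i+1} − x_{i+1}·y_i:
  26, 12, -2, 10, 16, 20  ⇒  2A = 82, A = 41.
Then Σ (x_i + x_{i+1})·c_i = -118, so x̄ = -118 / (6·41) = -59/123.

-59/123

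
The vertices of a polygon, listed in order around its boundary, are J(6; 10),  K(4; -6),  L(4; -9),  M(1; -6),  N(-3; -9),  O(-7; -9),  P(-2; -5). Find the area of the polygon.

69.5

Cross-terms: -76, -12, -15, -27, -36, 17, 10  ⇒  Σ = -139
Area = |Σ|/2 = 69.5.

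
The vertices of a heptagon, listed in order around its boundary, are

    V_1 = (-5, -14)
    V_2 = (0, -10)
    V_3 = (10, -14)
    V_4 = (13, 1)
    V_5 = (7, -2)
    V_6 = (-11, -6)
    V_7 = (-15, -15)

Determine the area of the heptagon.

227.5

Apply the shoelace formula: 2A = Σ (x_i·y_{i+1} − x_{i+1}·y_i), indices taken mod 7.
V_1→V_2: (-5)(-10) − (0)(-14) = 50
V_2→V_3: (0)(-14) − (10)(-10) = 100
V_3→V_4: (10)(1) − (13)(-14) = 192
V_4→V_5: (13)(-2) − (7)(1) = -33
V_5→V_6: (7)(-6) − (-11)(-2) = -64
V_6→V_7: (-11)(-15) − (-15)(-6) = 75
V_7→V_1: (-15)(-14) − (-5)(-15) = 135
Σ = 455
Area = |Σ|/2 = 227.5.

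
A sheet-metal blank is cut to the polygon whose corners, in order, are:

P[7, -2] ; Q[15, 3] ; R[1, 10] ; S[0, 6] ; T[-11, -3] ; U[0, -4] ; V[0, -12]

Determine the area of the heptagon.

199

Apply Gauss's area formula: 2A = Σ (x_i·y_{i+1} − x_{i+1}·y_i), indices taken mod 7.
Cross-terms: 51, 147, 6, 66, 44, 0, 84  ⇒  Σ = 398
Area = |Σ|/2 = 199.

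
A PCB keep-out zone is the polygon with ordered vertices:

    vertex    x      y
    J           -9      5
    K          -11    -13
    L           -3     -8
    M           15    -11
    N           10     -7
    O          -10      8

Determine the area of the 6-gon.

Apply the shoelace formula: 2A = Σ (x_i·y_{i+1} − x_{i+1}·y_i), indices taken mod 6.
Σ = (172) + (49) + (153) + (5) + (10) + (22) = 411
Area = |Σ|/2 = 205.5.

205.5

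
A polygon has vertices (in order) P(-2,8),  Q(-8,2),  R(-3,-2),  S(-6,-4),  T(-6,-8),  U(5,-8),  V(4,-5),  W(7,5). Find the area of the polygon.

Apply the shoelace formula: 2A = Σ (x_i·y_{i+1} − x_{i+1}·y_i), indices taken mod 8.
P→Q: (-2)(2) − (-8)(8) = 60
Q→R: (-8)(-2) − (-3)(2) = 22
R→S: (-3)(-4) − (-6)(-2) = 0
S→T: (-6)(-8) − (-6)(-4) = 24
T→U: (-6)(-8) − (5)(-8) = 88
U→V: (5)(-5) − (4)(-8) = 7
V→W: (4)(5) − (7)(-5) = 55
W→P: (7)(8) − (-2)(5) = 66
Σ = 322
Area = |Σ|/2 = 161.

161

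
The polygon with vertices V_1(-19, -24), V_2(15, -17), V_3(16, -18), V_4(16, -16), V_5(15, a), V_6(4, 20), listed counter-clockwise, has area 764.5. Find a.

Write out the shoelace sum; only the two edges meeting at V_5 involve a:
2·Area = [(16·a − 15·(-16)) + (15·20 − 4·a)] + 1001
       = 12·a + 1541 = 1529
⇒ a = -1.

-1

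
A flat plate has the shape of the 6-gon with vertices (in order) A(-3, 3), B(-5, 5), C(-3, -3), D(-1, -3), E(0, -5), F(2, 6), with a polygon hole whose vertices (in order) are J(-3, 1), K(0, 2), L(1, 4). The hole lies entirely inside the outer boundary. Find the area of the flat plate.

Outer boundary:
Apply the surveyor's formula: 2A = Σ (x_i·y_{i+1} − x_{i+1}·y_i), indices taken mod 6.
Cross-terms: 0, 30, 6, 5, 10, 24  ⇒  Σ = 75
Area = |Σ|/2 = 37.5.
Hole:
Σ = (-6) + (-2) + (13) = 5
Area = |Σ|/2 = 2.5.
Net area = 37.5 − 2.5 = 35.

35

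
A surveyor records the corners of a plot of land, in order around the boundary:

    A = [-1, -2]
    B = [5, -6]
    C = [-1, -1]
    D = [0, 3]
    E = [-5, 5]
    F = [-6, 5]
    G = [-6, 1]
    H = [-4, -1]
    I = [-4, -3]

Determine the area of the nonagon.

34.5

Apply Gauss's area formula: 2A = Σ (x_i·y_{i+1} − x_{i+1}·y_i), indices taken mod 9.
Cross-terms: 16, -11, -3, 15, 5, 24, 10, 8, 5  ⇒  Σ = 69
Area = |Σ|/2 = 34.5.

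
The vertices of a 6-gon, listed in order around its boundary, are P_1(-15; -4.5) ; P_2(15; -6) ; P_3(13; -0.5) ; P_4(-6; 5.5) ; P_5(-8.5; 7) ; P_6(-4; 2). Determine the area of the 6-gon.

180.125

P_1→P_2: (-15)(-6) − (15)(-4.5) = 157.5
P_2→P_3: (15)(-0.5) − (13)(-6) = 70.5
P_3→P_4: (13)(5.5) − (-6)(-0.5) = 68.5
P_4→P_5: (-6)(7) − (-8.5)(5.5) = 4.75
P_5→P_6: (-8.5)(2) − (-4)(7) = 11
P_6→P_1: (-4)(-4.5) − (-15)(2) = 48
Σ = 360.25
Area = |Σ|/2 = 180.125.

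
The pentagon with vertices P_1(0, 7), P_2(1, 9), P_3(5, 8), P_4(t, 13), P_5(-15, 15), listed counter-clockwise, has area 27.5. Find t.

-8

The doubled signed area Σ (x_i y_{i+1} − x_{i+1} y_i) is linear in t.
With t=0 it equals 111; the coefficient of t is 7 (from the two edges through P_4).
So 7·t + 111 = 2·27.5 = 55 ⇒ t = -8.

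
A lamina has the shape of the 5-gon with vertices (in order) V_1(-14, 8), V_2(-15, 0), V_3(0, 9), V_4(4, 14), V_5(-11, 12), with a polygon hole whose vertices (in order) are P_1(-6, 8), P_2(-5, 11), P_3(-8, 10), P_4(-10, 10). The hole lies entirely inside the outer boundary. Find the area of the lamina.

109.5

Outer boundary:
Apply the shoelace (surveyor's) formula: 2A = Σ (x_i·y_{i+1} − x_{i+1}·y_i), indices taken mod 5.
Σ = (120) + (-135) + (-36) + (202) + (80) = 231
Area = |Σ|/2 = 115.5.
Hole:
Apply the shoelace (surveyor's) formula: 2A = Σ (x_i·y_{i+1} − x_{i+1}·y_i), indices taken mod 4.
Σ = (-26) + (38) + (20) + (-20) = 12
Area = |Σ|/2 = 6.
Net area = 115.5 − 6 = 109.5.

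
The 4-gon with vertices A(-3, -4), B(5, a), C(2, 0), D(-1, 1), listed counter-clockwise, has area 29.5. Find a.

The doubled signed area Σ (x_i y_{i+1} − x_{i+1} y_i) is linear in a.
With a=0 it equals 29; the coefficient of a is -5 (from the two edges through B).
So -5·a + 29 = 2·29.5 = 59 ⇒ a = -6.

-6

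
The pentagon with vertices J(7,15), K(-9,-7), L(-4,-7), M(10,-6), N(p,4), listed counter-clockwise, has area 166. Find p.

The doubled signed area Σ (x_i y_{i+1} − x_{i+1} y_i) is linear in p.
With p=0 it equals 227; the coefficient of p is 21 (from the two edges through N).
So 21·p + 227 = 2·166 = 332 ⇒ p = 5.

5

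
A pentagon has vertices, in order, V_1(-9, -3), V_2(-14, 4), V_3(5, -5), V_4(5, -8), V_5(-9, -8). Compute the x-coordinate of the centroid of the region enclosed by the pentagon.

-613/150

Apply the shoelace formula. First the cross-terms c_i = x_i·y_{i+1} − x_{i+1}·y_i:
  -78, 50, -15, -112, -45  ⇒  2A = -200, A = -100.
Then Σ (x_i + x_{i+1})·c_i = 2452, so x̄ = 2452 / (6·(-100)) = -613/150.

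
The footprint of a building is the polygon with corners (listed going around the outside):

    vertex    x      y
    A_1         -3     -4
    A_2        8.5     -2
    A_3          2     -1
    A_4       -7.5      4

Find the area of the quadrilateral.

39

A_1→A_2: (-3)(-2) − (8.5)(-4) = 40
A_2→A_3: (8.5)(-1) − (2)(-2) = -4.5
A_3→A_4: (2)(4) − (-7.5)(-1) = 0.5
A_4→A_1: (-7.5)(-4) − (-3)(4) = 42
Σ = 78
Area = |Σ|/2 = 39.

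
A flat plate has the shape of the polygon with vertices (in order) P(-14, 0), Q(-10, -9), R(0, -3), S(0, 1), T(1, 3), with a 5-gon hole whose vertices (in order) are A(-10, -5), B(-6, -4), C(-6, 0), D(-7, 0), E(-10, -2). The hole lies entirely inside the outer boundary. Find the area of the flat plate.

Outer boundary:
Apply the shoelace formula: 2A = Σ (x_i·y_{i+1} − x_{i+1}·y_i), indices taken mod 5.
P→Q: (-14)(-9) − (-10)(0) = 126
Q→R: (-10)(-3) − (0)(-9) = 30
R→S: (0)(1) − (0)(-3) = 0
S→T: (0)(3) − (1)(1) = -1
T→P: (1)(0) − (-14)(3) = 42
Σ = 197
Area = |Σ|/2 = 98.5.
Hole:
Apply the surveyor's formula: 2A = Σ (x_i·y_{i+1} − x_{i+1}·y_i), indices taken mod 5.
A→B: (-10)(-4) − (-6)(-5) = 10
B→C: (-6)(0) − (-6)(-4) = -24
C→D: (-6)(0) − (-7)(0) = 0
D→E: (-7)(-2) − (-10)(0) = 14
E→A: (-10)(-5) − (-10)(-2) = 30
Σ = 30
Area = |Σ|/2 = 15.
Net area = 98.5 − 15 = 83.5.

83.5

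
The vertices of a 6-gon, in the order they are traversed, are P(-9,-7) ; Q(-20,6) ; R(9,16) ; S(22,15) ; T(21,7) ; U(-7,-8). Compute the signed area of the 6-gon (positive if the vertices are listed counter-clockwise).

-544

Cross-terms: -194, -374, -217, -161, -119, -23  ⇒  Σ = -1088
Signed area = Σ/2 = -544 (negative ⇒ clockwise traversal).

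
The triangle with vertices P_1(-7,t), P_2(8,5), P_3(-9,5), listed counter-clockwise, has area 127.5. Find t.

-10

The doubled signed area Σ (x_i y_{i+1} − x_{i+1} y_i) is linear in t.
With t=0 it equals 85; the coefficient of t is -17 (from the two edges through P_1).
So -17·t + 85 = 2·127.5 = 255 ⇒ t = -10.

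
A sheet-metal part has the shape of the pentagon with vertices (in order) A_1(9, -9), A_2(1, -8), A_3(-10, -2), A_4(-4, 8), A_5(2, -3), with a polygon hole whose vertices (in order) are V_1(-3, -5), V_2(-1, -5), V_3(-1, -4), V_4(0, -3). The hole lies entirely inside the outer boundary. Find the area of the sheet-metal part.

Outer boundary:
Apply the shoelace formula: 2A = Σ (x_i·y_{i+1} − x_{i+1}·y_i), indices taken mod 5.
Σ = (-63) + (-82) + (-88) + (-4) + (9) = -228
Area = |Σ|/2 = 114.
Hole:
Cross-terms: 10, -1, 3, -9  ⇒  Σ = 3
Area = |Σ|/2 = 1.5.
Net area = 114 − 1.5 = 112.5.

112.5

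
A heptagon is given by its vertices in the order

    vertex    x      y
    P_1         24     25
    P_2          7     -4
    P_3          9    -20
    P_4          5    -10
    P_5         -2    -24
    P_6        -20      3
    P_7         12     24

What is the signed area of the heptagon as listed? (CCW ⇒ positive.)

Apply the surveyor's formula: 2A = Σ (x_i·y_{i+1} − x_{i+1}·y_i), indices taken mod 7.
Σ = (-271) + (-104) + (10) + (-140) + (-486) + (-516) + (-276) = -1783
Signed area = Σ/2 = -891.5 (negative ⇒ clockwise traversal).

-891.5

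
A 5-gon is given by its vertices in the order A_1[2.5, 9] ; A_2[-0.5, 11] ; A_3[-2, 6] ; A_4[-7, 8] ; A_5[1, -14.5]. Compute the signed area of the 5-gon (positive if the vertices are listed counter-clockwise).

107.875

Cross-terms: 32, 19, 26, 93.5, 45.25  ⇒  Σ = 215.75
Signed area = Σ/2 = 107.875 (positive ⇒ counter-clockwise traversal).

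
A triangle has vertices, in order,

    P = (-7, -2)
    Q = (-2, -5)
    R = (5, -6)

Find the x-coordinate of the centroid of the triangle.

Apply the surveyor's formula. First the cross-terms c_i = x_i·y_{i+1} − x_{i+1}·y_i:
  31, 37, -52  ⇒  2A = 16, A = 8.
Then Σ (x_i + x_{i+1})·c_i = -64, so x̄ = -64 / (6·8) = -4/3.

-4/3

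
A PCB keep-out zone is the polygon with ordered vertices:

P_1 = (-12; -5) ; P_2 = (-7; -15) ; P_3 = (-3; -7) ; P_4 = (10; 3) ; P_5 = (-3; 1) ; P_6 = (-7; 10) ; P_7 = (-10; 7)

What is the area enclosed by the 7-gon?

195.5

Apply the shoelace (surveyor's) formula: 2A = Σ (x_i·y_{i+1} − x_{i+1}·y_i), indices taken mod 7.
Σ = (145) + (4) + (61) + (19) + (-23) + (51) + (134) = 391
Area = |Σ|/2 = 195.5.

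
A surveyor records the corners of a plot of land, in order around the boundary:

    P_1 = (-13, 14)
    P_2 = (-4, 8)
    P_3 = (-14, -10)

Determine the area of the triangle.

111

Apply the shoelace (surveyor's) formula: 2A = Σ (x_i·y_{i+1} − x_{i+1}·y_i), indices taken mod 3.
Cross-terms: -48, 152, -326  ⇒  Σ = -222
Area = |Σ|/2 = 111.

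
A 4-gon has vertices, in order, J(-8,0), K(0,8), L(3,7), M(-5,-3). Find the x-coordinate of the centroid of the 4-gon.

-350/129

Apply the shoelace (surveyor's) formula. First the cross-terms c_i = x_i·y_{i+1} − x_{i+1}·y_i:
  -64, -24, 26, -24  ⇒  2A = -86, A = -43.
Then Σ (x_i + x_{i+1})·c_i = 700, so x̄ = 700 / (6·(-43)) = -350/129.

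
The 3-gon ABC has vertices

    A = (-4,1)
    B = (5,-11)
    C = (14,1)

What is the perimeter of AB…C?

48

|AB| = √((9)² + (-12)²) = √225 = 15
|BC| = √((9)² + (12)²) = √225 = 15
|CA| = √((-18)² + (0)²) = √324 = 18
Perimeter = 15 + 15 + 18 = 48.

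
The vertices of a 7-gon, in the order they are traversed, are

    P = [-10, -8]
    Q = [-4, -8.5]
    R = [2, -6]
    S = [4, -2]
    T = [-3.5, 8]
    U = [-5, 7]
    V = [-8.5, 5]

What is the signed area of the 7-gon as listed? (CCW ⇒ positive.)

Apply the shoelace (surveyor's) formula: 2A = Σ (x_i·y_{i+1} − x_{i+1}·y_i), indices taken mod 7.
P→Q: (-10)(-8.5) − (-4)(-8) = 53
Q→R: (-4)(-6) − (2)(-8.5) = 41
R→S: (2)(-2) − (4)(-6) = 20
S→T: (4)(8) − (-3.5)(-2) = 25
T→U: (-3.5)(7) − (-5)(8) = 15.5
U→V: (-5)(5) − (-8.5)(7) = 34.5
V→P: (-8.5)(-8) − (-10)(5) = 118
Σ = 307
Signed area = Σ/2 = 153.5 (positive ⇒ counter-clockwise traversal).

153.5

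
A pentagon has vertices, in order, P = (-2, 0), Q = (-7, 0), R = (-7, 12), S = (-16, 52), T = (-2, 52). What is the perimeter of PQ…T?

|PQ| = √((-5)² + (0)²) = √25 = 5
|QR| = √((0)² + (12)²) = √144 = 12
|RS| = √((-9)² + (40)²) = √1681 = 41
|ST| = √((14)² + (0)²) = √196 = 14
|TP| = √((0)² + (-52)²) = √2704 = 52
Perimeter = 5 + 12 + 41 + 14 + 52 = 124.

124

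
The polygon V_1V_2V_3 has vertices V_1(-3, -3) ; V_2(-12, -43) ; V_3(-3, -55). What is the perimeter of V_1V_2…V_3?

|V_1V_2| = √((-9)² + (-40)²) = √1681 = 41
|V_2V_3| = √((9)² + (-12)²) = √225 = 15
|V_3V_1| = √((0)² + (52)²) = √2704 = 52
Perimeter = 41 + 15 + 52 = 108.

108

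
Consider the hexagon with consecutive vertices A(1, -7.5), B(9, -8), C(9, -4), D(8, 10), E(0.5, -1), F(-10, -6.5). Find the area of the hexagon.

136.375

Σ = (59.5) + (36) + (122) + (-13) + (-13.25) + (81.5) = 272.75
Area = |Σ|/2 = 136.375.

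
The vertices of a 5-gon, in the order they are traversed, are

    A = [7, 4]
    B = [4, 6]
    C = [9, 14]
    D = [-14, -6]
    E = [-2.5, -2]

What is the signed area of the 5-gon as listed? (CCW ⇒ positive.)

93.5

A→B: (7)(6) − (4)(4) = 26
B→C: (4)(14) − (9)(6) = 2
C→D: (9)(-6) − (-14)(14) = 142
D→E: (-14)(-2) − (-2.5)(-6) = 13
E→A: (-2.5)(4) − (7)(-2) = 4
Σ = 187
Signed area = Σ/2 = 93.5 (positive ⇒ counter-clockwise traversal).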